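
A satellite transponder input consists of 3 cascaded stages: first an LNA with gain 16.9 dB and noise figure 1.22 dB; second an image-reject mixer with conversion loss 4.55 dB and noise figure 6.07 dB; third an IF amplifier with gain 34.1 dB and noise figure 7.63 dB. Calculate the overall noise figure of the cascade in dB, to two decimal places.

Convert to linear (a loss of L dB is a gain of −L dB): F_i = 10^(NF_i/10), G_i = 10^(G_i,dB/10)
  Stage 1: F_1 = 10^(1.22/10) = 1.324, G_1 = 10^(16.9/10) = 48.98
  Stage 2: F_2 = 10^(6.07/10) = 4.046, G_2 = 10^(−4.55/10) = 0.3508
  Stage 3: F_3 = 10^(7.63/10) = 5.794, G_3 = 10^(34.1/10) = 2570
Friis cascade:
  F = 1.324 + (4.046 − 1)/48.98 + (5.794 − 1)/17.18 = 1.666
NF = 10 log₁₀(1.666) = 2.22 dB

2.22 dB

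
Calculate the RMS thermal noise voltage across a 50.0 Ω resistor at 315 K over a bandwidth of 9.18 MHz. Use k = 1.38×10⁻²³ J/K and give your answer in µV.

V_n = √(4kTRB)
4kTRB = 4 × 1.38×10⁻²³ × 315 × 5.00×10¹ × 9.18×10⁶ = 7.98×10⁻¹² V²
V_n = √(7.98×10⁻¹²) = 2.83×10⁻⁶ V = 2.83 µV

2.83 µV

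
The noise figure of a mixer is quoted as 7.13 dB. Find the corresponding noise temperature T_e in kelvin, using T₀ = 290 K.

1208 K

F = 10^(7.13/10) = 5.16416
T_e = (F − 1)·T₀ = (5.16416 − 1) × 290 = 1208 K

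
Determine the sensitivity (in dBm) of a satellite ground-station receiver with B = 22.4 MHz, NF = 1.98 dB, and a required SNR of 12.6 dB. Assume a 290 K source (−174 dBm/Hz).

−85.9 dBm

Sensitivity = −174 + 10 log₁₀(B) + NF + SNR_min
= −174 + 73.5 + 1.98 + 12.6
= −85.92 dBm → −85.9 dBm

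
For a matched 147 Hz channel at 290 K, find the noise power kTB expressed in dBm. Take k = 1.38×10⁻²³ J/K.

−152.3 dBm

P_n = kTB = 1.38×10⁻²³ × 290 × 1.47×10² = 5.88×10⁻¹⁹ W
In dBm: 10 log₁₀(5.88×10⁻¹⁹ / 10⁻³) = −152.3 dBm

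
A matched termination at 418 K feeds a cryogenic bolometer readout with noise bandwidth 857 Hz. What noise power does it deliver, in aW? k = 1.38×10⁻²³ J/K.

4.94 aW

P_n = kTB = 1.38×10⁻²³ × 418 × 8.57×10² = 4.94×10⁻¹⁸ W = 4.94 aW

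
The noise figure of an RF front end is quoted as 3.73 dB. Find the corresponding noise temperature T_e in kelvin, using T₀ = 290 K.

395 K

F = 10^(3.73/10) = 2.36048
T_e = (F − 1)·T₀ = (2.36048 − 1) × 290 = 395 K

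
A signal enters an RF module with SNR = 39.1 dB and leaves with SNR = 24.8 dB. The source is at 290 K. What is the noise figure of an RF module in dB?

NF (dB) = SNR_in(dB) − SNR_out(dB) when the source is at T₀
NF = 39.1 − 24.8 = 14.3 dB

14.3 dB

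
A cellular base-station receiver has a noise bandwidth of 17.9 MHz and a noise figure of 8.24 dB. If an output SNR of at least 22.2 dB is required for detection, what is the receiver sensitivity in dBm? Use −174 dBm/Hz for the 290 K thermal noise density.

−71.0 dBm

Sensitivity = −174 + 10 log₁₀(B) + NF + SNR_min
= −174 + 72.53 + 8.24 + 22.2
= −71.03 dBm → −71.0 dBm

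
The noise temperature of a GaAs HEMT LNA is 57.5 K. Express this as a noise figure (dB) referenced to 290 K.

0.786 dB

F = 1 + T_e/T₀ = 1 + 57.5/290 = 1.19828
NF = 10 log₁₀(1.19828) = 0.786 dB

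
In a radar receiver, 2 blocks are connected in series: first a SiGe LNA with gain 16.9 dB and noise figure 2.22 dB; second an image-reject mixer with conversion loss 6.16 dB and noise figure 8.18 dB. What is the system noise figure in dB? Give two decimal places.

2.51 dB

Convert to linear (a loss of L dB is a gain of −L dB): F_i = 10^(NF_i/10), G_i = 10^(G_i,dB/10)
  Stage 1: F_1 = 10^(2.22/10) = 1.667, G_1 = 10^(16.9/10) = 48.98
  Stage 2: F_2 = 10^(8.18/10) = 6.577, G_2 = 10^(−6.16/10) = 0.2421
Friis cascade:
  F = 1.667 + (6.577 − 1)/48.98 = 1.781
NF = 10 log₁₀(1.781) = 2.51 dB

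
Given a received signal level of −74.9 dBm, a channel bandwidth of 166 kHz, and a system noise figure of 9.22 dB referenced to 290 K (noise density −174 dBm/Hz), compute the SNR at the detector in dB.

37.7 dB

Noise floor: N = −174 + 10 log₁₀(B) + NF
10 log₁₀(1.66×10⁵) = 52.2 dB
N = −174 + 52.2 + 9.22 = −112.58 dBm
SNR = P_sig − N = −74.9 − (−112.58) = 37.68 dB → 37.7 dB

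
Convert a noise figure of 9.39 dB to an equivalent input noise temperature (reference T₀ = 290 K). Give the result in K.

F = 10^(9.39/10) = 8.6896
T_e = (F − 1)·T₀ = (8.6896 − 1) × 290 = 2230 K

2230 K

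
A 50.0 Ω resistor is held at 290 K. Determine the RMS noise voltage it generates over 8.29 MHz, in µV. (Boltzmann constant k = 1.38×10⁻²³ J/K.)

V_n = √(4kTRB)
4kTRB = 4 × 1.38×10⁻²³ × 290 × 5.00×10¹ × 8.29×10⁶ = 6.64×10⁻¹² V²
V_n = √(6.64×10⁻¹²) = 2.58×10⁻⁶ V = 2.58 µV

2.58 µV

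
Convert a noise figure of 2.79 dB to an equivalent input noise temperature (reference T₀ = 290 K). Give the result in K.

261 K

F = 10^(2.79/10) = 1.90108
T_e = (F − 1)·T₀ = (1.90108 − 1) × 290 = 261 K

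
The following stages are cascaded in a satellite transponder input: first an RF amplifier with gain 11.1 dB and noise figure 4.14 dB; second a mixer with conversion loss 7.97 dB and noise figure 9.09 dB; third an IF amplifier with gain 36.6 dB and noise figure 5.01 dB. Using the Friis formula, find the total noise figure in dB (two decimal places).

Convert to linear (a loss of L dB is a gain of −L dB): F_i = 10^(NF_i/10), G_i = 10^(G_i,dB/10)
  Stage 1: F_1 = 10^(4.14/10) = 2.594, G_1 = 10^(11.1/10) = 12.88
  Stage 2: F_2 = 10^(9.09/10) = 8.110, G_2 = 10^(−7.97/10) = 0.1596
  Stage 3: F_3 = 10^(5.01/10) = 3.170, G_3 = 10^(36.6/10) = 4571
Friis cascade:
  F = 2.594 + (8.110 − 1)/12.88 + (3.170 − 1)/2.056 = 4.201
NF = 10 log₁₀(4.201) = 6.23 dB

6.23 dB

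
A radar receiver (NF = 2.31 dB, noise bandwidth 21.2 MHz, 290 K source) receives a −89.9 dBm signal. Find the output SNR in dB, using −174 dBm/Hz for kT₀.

Noise floor: N = −174 + 10 log₁₀(B) + NF
10 log₁₀(2.12×10⁷) = 73.26 dB
N = −174 + 73.26 + 2.31 = −98.43 dBm
SNR = P_sig − N = −89.9 − (−98.43) = 8.53 dB → 8.5 dB

8.5 dB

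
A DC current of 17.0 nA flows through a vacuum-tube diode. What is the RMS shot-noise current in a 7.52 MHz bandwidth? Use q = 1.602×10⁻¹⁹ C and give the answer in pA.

I_n = √(2qI·B)
2qI·B = 2 × 1.602×10⁻¹⁹ × 1.70×10⁻⁸ × 7.52×10⁶ = 4.10×10⁻²⁰ A²
I_n = √(4.10×10⁻²⁰) = 2.02×10⁻¹⁰ A = 202 pA

202 pA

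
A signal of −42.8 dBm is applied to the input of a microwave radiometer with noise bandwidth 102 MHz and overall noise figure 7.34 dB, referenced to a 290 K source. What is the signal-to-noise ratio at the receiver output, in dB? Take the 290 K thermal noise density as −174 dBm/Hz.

43.8 dB

Noise floor: N = −174 + 10 log₁₀(B) + NF
10 log₁₀(1.02×10⁸) = 80.09 dB
N = −174 + 80.09 + 7.34 = −86.57 dBm
SNR = P_sig − N = −42.8 − (−86.57) = 43.77 dB → 43.8 dB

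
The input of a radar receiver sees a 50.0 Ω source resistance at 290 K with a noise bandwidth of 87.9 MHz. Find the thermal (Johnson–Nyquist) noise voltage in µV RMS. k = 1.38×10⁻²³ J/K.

V_n = √(4kTRB)
4kTRB = 4 × 1.38×10⁻²³ × 290 × 5.00×10¹ × 8.79×10⁷ = 7.04×10⁻¹¹ V²
V_n = √(7.04×10⁻¹¹) = 8.39×10⁻⁶ V = 8.39 µV

8.39 µV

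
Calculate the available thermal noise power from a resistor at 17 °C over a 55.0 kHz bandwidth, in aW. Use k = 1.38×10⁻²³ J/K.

T = 17 °C + 273.15 = 290.15 K
P_n = kTB = 1.38×10⁻²³ × 290.15 × 5.50×10⁴ = 2.20×10⁻¹⁶ W = 220 aW

220 aW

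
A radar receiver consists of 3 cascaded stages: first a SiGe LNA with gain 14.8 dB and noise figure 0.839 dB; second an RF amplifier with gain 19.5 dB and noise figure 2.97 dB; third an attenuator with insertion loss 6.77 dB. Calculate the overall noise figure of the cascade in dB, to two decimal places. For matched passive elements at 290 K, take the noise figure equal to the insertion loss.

Convert to linear (a loss of L dB is a gain of −L dB): F_i = 10^(NF_i/10), G_i = 10^(G_i,dB/10)
  Stage 1: F_1 = 10^(0.839/10) = 1.213, G_1 = 10^(14.8/10) = 30.20
  Stage 2: F_2 = 10^(2.97/10) = 1.982, G_2 = 10^(19.5/10) = 89.13
  Stage 3: F_3 = 10^(6.77/10) = 4.753, G_3 = 10^(−6.77/10) = 0.2104
Friis cascade:
  F = 1.213 + (1.982 − 1)/30.20 + (4.753 − 1)/2692 = 1.247
NF = 10 log₁₀(1.247) = 0.96 dB

0.96 dB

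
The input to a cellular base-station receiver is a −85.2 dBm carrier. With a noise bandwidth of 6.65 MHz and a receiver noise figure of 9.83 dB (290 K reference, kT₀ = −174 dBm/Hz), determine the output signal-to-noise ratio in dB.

Noise floor: N = −174 + 10 log₁₀(B) + NF
10 log₁₀(6.65×10⁶) = 68.23 dB
N = −174 + 68.23 + 9.83 = −95.94 dBm
SNR = P_sig − N = −85.2 − (−95.94) = 10.74 dB → 10.7 dB

10.7 dB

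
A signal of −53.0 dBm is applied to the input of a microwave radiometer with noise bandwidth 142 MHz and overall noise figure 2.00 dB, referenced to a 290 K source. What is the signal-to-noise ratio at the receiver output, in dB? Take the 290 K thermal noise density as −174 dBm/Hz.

Noise floor: N = −174 + 10 log₁₀(B) + NF
10 log₁₀(1.42×10⁸) = 81.52 dB
N = −174 + 81.52 + 2.00 = −90.48 dBm
SNR = P_sig − N = −53.0 − (−90.48) = 37.48 dB → 37.5 dB

37.5 dB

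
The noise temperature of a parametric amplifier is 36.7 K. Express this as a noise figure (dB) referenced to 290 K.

F = 1 + T_e/T₀ = 1 + 36.7/290 = 1.12655
NF = 10 log₁₀(1.12655) = 0.518 dB

0.518 dB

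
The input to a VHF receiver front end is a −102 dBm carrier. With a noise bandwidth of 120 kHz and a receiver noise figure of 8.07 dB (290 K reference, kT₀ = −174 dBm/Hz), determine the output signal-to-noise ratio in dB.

13.1 dB

Noise floor: N = −174 + 10 log₁₀(B) + NF
10 log₁₀(1.20×10⁵) = 50.79 dB
N = −174 + 50.79 + 8.07 = −115.14 dBm
SNR = P_sig − N = −102 − (−115.14) = 13.14 dB → 13.1 dB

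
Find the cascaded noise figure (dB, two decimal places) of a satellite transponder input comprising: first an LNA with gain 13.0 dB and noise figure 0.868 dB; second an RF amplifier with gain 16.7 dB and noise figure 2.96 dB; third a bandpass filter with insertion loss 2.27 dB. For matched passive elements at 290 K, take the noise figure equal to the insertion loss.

1.04 dB

Convert to linear (a loss of L dB is a gain of −L dB): F_i = 10^(NF_i/10), G_i = 10^(G_i,dB/10)
  Stage 1: F_1 = 10^(0.868/10) = 1.221, G_1 = 10^(13.0/10) = 19.95
  Stage 2: F_2 = 10^(2.96/10) = 1.977, G_2 = 10^(16.7/10) = 46.77
  Stage 3: F_3 = 10^(2.27/10) = 1.687, G_3 = 10^(−2.27/10) = 0.5929
Friis cascade:
  F = 1.221 + (1.977 − 1)/19.95 + (1.687 − 1)/933.3 = 1.271
NF = 10 log₁₀(1.271) = 1.04 dB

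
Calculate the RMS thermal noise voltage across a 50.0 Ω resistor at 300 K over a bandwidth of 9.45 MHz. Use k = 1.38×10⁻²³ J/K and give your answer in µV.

V_n = √(4kTRB)
4kTRB = 4 × 1.38×10⁻²³ × 300 × 5.00×10¹ × 9.45×10⁶ = 7.82×10⁻¹² V²
V_n = √(7.82×10⁻¹²) = 2.80×10⁻⁶ V = 2.80 µV

2.80 µV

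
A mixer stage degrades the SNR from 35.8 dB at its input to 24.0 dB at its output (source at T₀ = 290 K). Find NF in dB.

NF (dB) = SNR_in(dB) − SNR_out(dB) when the source is at T₀
NF = 35.8 − 24.0 = 11.8 dB

11.8 dB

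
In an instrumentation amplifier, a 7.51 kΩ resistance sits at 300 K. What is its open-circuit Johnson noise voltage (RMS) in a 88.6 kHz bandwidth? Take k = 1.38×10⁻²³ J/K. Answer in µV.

3.32 µV

V_n = √(4kTRB)
4kTRB = 4 × 1.38×10⁻²³ × 300 × 7.51×10³ × 8.86×10⁴ = 1.10×10⁻¹¹ V²
V_n = √(1.10×10⁻¹¹) = 3.32×10⁻⁶ V = 3.32 µV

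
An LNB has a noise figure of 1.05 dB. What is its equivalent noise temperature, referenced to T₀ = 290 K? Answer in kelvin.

F = 10^(1.05/10) = 1.2735
T_e = (F − 1)·T₀ = (1.2735 − 1) × 290 = 79.3 K

79.3 K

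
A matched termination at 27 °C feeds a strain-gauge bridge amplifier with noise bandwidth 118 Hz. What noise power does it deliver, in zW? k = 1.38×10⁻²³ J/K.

T = 27 °C + 273.15 = 300.15 K
P_n = kTB = 1.38×10⁻²³ × 300.15 × 1.18×10² = 4.89×10⁻¹⁹ W = 489 zW

489 zW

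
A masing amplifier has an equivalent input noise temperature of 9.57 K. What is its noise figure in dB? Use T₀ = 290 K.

F = 1 + T_e/T₀ = 1 + 9.57/290 = 1.033
NF = 10 log₁₀(1.033) = 0.141 dB

0.141 dB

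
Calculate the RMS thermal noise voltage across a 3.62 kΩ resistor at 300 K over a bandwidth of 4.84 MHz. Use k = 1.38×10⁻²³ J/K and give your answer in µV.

V_n = √(4kTRB)
4kTRB = 4 × 1.38×10⁻²³ × 300 × 3.62×10³ × 4.84×10⁶ = 2.90×10⁻¹⁰ V²
V_n = √(2.90×10⁻¹⁰) = 1.70×10⁻⁵ V = 17.0 µV

17.0 µV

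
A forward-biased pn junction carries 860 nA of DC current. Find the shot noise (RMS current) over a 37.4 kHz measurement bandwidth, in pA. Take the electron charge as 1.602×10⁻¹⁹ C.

I_n = √(2qI·B)
2qI·B = 2 × 1.602×10⁻¹⁹ × 8.60×10⁻⁷ × 3.74×10⁴ = 1.03×10⁻²⁰ A²
I_n = √(1.03×10⁻²⁰) = 1.02×10⁻¹⁰ A = 102 pA

102 pA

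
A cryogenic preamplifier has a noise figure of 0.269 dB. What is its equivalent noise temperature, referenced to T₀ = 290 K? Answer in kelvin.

18.5 K

F = 10^(0.269/10) = 1.0639
T_e = (F − 1)·T₀ = (1.0639 − 1) × 290 = 18.5 K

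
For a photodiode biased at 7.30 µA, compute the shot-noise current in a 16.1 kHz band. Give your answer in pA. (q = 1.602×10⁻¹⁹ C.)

194 pA

I_n = √(2qI·B)
2qI·B = 2 × 1.602×10⁻¹⁹ × 7.30×10⁻⁶ × 1.61×10⁴ = 3.77×10⁻²⁰ A²
I_n = √(3.77×10⁻²⁰) = 1.94×10⁻¹⁰ A = 194 pA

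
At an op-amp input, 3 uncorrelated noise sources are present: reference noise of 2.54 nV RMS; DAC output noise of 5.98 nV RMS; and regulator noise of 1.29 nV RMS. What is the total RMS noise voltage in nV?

Uncorrelated sources add in power (mean-square): V_tot = √(ΣV_i²)
V_tot = √[(2.54×10⁻⁹)² + (5.98×10⁻⁹)² + (1.29×10⁻⁹)²] = 6.62×10⁻⁹ V = 6.62 nV

6.62 nV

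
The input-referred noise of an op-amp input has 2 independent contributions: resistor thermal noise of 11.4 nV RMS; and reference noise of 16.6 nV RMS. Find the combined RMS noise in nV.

Uncorrelated sources add in power (mean-square): V_tot = √(ΣV_i²)
V_tot = √[(1.14×10⁻⁸)² + (1.66×10⁻⁸)²] = 2.01×10⁻⁸ V = 20.1 nV

20.1 nV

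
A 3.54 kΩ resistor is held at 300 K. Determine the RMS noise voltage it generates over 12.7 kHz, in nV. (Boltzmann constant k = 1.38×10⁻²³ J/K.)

V_n = √(4kTRB)
4kTRB = 4 × 1.38×10⁻²³ × 300 × 3.54×10³ × 1.27×10⁴ = 7.45×10⁻¹³ V²
V_n = √(7.45×10⁻¹³) = 8.63×10⁻⁷ V = 863 nV

863 nV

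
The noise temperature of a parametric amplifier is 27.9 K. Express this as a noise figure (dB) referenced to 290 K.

F = 1 + T_e/T₀ = 1 + 27.9/290 = 1.09621
NF = 10 log₁₀(1.09621) = 0.399 dB

0.399 dB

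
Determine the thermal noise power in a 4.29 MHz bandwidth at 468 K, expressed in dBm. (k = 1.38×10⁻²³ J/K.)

−105.6 dBm

P_n = kTB = 1.38×10⁻²³ × 468 × 4.29×10⁶ = 2.77×10⁻¹⁴ W
In dBm: 10 log₁₀(2.77×10⁻¹⁴ / 10⁻³) = −105.6 dBm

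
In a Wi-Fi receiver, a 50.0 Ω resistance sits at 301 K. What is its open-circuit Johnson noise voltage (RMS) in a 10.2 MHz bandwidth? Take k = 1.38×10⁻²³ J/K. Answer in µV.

V_n = √(4kTRB)
4kTRB = 4 × 1.38×10⁻²³ × 301 × 5.00×10¹ × 1.02×10⁷ = 8.47×10⁻¹² V²
V_n = √(8.47×10⁻¹²) = 2.91×10⁻⁶ V = 2.91 µV

2.91 µV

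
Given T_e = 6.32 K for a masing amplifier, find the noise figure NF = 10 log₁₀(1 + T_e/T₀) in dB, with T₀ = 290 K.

0.094 dB

F = 1 + T_e/T₀ = 1 + 6.32/290 = 1.02179
NF = 10 log₁₀(1.02179) = 0.094 dB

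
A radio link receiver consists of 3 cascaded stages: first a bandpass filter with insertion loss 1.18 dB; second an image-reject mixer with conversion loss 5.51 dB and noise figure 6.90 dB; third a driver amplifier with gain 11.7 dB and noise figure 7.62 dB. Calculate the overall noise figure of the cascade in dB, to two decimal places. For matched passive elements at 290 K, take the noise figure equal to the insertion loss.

Convert to linear (a loss of L dB is a gain of −L dB): F_i = 10^(NF_i/10), G_i = 10^(G_i,dB/10)
  Stage 1: F_1 = 10^(1.18/10) = 1.312, G_1 = 10^(−1.18/10) = 0.7621
  Stage 2: F_2 = 10^(6.90/10) = 4.898, G_2 = 10^(−5.51/10) = 0.2812
  Stage 3: F_3 = 10^(7.62/10) = 5.781, G_3 = 10^(11.7/10) = 14.79
Friis cascade:
  F = 1.312 + (4.898 − 1)/0.7621 + (5.781 − 1)/0.2143 = 28.74
NF = 10 log₁₀(28.74) = 14.58 dB

14.58 dB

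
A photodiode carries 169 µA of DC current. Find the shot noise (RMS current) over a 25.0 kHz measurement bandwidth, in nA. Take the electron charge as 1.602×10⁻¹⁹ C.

I_n = √(2qI·B)
2qI·B = 2 × 1.602×10⁻¹⁹ × 1.69×10⁻⁴ × 2.50×10⁴ = 1.35×10⁻¹⁸ A²
I_n = √(1.35×10⁻¹⁸) = 1.16×10⁻⁹ A = 1.16 nA

1.16 nA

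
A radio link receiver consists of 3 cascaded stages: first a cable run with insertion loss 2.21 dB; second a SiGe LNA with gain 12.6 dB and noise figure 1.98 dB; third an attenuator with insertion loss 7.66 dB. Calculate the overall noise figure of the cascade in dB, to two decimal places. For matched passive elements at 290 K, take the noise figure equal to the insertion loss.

Convert to linear (a loss of L dB is a gain of −L dB): F_i = 10^(NF_i/10), G_i = 10^(G_i,dB/10)
  Stage 1: F_1 = 10^(2.21/10) = 1.663, G_1 = 10^(−2.21/10) = 0.6012
  Stage 2: F_2 = 10^(1.98/10) = 1.578, G_2 = 10^(12.6/10) = 18.20
  Stage 3: F_3 = 10^(7.66/10) = 5.834, G_3 = 10^(−7.66/10) = 0.1714
Friis cascade:
  F = 1.663 + (1.578 − 1)/0.6012 + (5.834 − 1)/10.94 = 3.066
NF = 10 log₁₀(3.066) = 4.87 dB

4.87 dB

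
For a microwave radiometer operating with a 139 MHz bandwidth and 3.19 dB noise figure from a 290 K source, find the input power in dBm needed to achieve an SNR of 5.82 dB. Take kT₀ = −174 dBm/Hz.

Sensitivity = −174 + 10 log₁₀(B) + NF + SNR_min
= −174 + 81.43 + 3.19 + 5.82
= −83.56 dBm → −83.6 dBm

−83.6 dBm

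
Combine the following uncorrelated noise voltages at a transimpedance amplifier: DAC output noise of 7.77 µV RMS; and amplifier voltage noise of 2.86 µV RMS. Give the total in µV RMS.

8.28 µV

Uncorrelated sources add in power (mean-square): V_tot = √(ΣV_i²)
V_tot = √[(7.77×10⁻⁶)² + (2.86×10⁻⁶)²] = 8.28×10⁻⁶ V = 8.28 µV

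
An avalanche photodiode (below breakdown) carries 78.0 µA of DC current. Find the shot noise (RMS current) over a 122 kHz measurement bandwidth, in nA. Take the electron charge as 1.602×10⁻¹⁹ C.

1.75 nA

I_n = √(2qI·B)
2qI·B = 2 × 1.602×10⁻¹⁹ × 7.80×10⁻⁵ × 1.22×10⁵ = 3.05×10⁻¹⁸ A²
I_n = √(3.05×10⁻¹⁸) = 1.75×10⁻⁹ A = 1.75 nA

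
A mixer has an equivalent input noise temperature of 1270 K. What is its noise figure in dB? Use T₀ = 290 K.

F = 1 + T_e/T₀ = 1 + 1270/290 = 5.37931
NF = 10 log₁₀(5.37931) = 7.31 dB

7.31 dB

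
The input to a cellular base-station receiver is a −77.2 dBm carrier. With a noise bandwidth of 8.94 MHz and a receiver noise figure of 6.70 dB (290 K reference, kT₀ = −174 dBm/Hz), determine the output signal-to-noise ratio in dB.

20.6 dB

Noise floor: N = −174 + 10 log₁₀(B) + NF
10 log₁₀(8.94×10⁶) = 69.51 dB
N = −174 + 69.51 + 6.70 = −97.79 dBm
SNR = P_sig − N = −77.2 − (−97.79) = 20.59 dB → 20.6 dB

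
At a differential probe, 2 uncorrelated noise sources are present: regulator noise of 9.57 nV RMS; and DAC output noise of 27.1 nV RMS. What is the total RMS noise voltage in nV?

28.7 nV

Uncorrelated sources add in power (mean-square): V_tot = √(ΣV_i²)
V_tot = √[(9.57×10⁻⁹)² + (2.71×10⁻⁸)²] = 2.87×10⁻⁸ V = 28.7 nV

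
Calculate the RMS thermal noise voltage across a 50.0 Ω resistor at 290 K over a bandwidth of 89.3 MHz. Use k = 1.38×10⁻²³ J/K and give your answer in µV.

V_n = √(4kTRB)
4kTRB = 4 × 1.38×10⁻²³ × 290 × 5.00×10¹ × 8.93×10⁷ = 7.15×10⁻¹¹ V²
V_n = √(7.15×10⁻¹¹) = 8.45×10⁻⁶ V = 8.45 µV

8.45 µV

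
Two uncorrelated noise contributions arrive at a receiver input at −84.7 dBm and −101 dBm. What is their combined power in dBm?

Convert to linear, add, convert back:
P₁ = 3.39×10⁻¹² W, P₂ = 7.94×10⁻¹⁴ W
P_tot = 3.47×10⁻¹² W → 10 log₁₀(P_tot / 10⁻³) = −84.6 dBm

−84.6 dBm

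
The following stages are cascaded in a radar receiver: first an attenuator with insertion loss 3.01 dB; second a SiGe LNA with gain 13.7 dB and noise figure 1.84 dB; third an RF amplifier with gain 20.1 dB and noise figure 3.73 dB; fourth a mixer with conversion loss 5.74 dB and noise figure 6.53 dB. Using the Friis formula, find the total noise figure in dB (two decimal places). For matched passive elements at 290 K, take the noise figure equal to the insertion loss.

Convert to linear (a loss of L dB is a gain of −L dB): F_i = 10^(NF_i/10), G_i = 10^(G_i,dB/10)
  Stage 1: F_1 = 10^(3.01/10) = 2.000, G_1 = 10^(−3.01/10) = 0.5000
  Stage 2: F_2 = 10^(1.84/10) = 1.528, G_2 = 10^(13.7/10) = 23.44
  Stage 3: F_3 = 10^(3.73/10) = 2.360, G_3 = 10^(20.1/10) = 102.3
  Stage 4: F_4 = 10^(6.53/10) = 4.498, G_4 = 10^(−5.74/10) = 0.2667
Friis cascade:
  F = 2.000 + (1.528 − 1)/0.5000 + (2.360 − 1)/11.72 + (4.498 − 1)/1199 = 3.174
NF = 10 log₁₀(3.174) = 5.02 dB

5.02 dB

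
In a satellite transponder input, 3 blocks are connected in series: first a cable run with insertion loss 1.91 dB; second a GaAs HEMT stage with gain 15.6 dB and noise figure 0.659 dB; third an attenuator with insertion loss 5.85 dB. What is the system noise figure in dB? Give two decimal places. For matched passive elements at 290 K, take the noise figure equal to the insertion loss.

Convert to linear (a loss of L dB is a gain of −L dB): F_i = 10^(NF_i/10), G_i = 10^(G_i,dB/10)
  Stage 1: F_1 = 10^(1.91/10) = 1.552, G_1 = 10^(−1.91/10) = 0.6442
  Stage 2: F_2 = 10^(0.659/10) = 1.164, G_2 = 10^(15.6/10) = 36.31
  Stage 3: F_3 = 10^(5.85/10) = 3.846, G_3 = 10^(−5.85/10) = 0.2600
Friis cascade:
  F = 1.552 + (1.164 − 1)/0.6442 + (3.846 − 1)/23.39 = 1.928
NF = 10 log₁₀(1.928) = 2.85 dB

2.85 dB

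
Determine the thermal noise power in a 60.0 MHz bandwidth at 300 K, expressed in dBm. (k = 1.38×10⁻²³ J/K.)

−96.0 dBm

P_n = kTB = 1.38×10⁻²³ × 300 × 6.00×10⁷ = 2.48×10⁻¹³ W
In dBm: 10 log₁₀(2.48×10⁻¹³ / 10⁻³) = −96.0 dBm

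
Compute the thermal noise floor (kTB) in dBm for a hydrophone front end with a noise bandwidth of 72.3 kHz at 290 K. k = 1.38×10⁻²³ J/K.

−125.4 dBm

P_n = kTB = 1.38×10⁻²³ × 290 × 7.23×10⁴ = 2.89×10⁻¹⁶ W
In dBm: 10 log₁₀(2.89×10⁻¹⁶ / 10⁻³) = −125.4 dBm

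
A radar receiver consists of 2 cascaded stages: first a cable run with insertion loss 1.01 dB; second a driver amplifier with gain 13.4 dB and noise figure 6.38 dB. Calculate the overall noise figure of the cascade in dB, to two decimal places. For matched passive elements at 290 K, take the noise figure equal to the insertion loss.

Convert to linear (a loss of L dB is a gain of −L dB): F_i = 10^(NF_i/10), G_i = 10^(G_i,dB/10)
  Stage 1: F_1 = 10^(1.01/10) = 1.262, G_1 = 10^(−1.01/10) = 0.7925
  Stage 2: F_2 = 10^(6.38/10) = 4.345, G_2 = 10^(13.4/10) = 21.88
Friis cascade:
  F = 1.262 + (4.345 − 1)/0.7925 = 5.483
NF = 10 log₁₀(5.483) = 7.39 dB

7.39 dB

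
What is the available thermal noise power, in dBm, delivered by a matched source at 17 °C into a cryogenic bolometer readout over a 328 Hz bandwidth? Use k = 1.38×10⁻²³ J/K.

−148.8 dBm

T = 17 °C + 273.15 = 290.15 K
P_n = kTB = 1.38×10⁻²³ × 290.15 × 3.28×10² = 1.31×10⁻¹⁸ W
In dBm: 10 log₁₀(1.31×10⁻¹⁸ / 10⁻³) = −148.8 dBm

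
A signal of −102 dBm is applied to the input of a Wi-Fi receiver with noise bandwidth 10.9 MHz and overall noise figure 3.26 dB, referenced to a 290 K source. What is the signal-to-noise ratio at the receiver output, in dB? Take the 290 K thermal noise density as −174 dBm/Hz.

−1.6 dB

Noise floor: N = −174 + 10 log₁₀(B) + NF
10 log₁₀(1.09×10⁷) = 70.37 dB
N = −174 + 70.37 + 3.26 = −100.37 dBm
SNR = P_sig − N = −102 − (−100.37) = −1.63 dB → −1.6 dB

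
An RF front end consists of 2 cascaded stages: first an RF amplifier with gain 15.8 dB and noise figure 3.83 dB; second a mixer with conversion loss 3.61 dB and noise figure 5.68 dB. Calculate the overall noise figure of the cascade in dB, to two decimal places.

3.96 dB

Convert to linear (a loss of L dB is a gain of −L dB): F_i = 10^(NF_i/10), G_i = 10^(G_i,dB/10)
  Stage 1: F_1 = 10^(3.83/10) = 2.415, G_1 = 10^(15.8/10) = 38.02
  Stage 2: F_2 = 10^(5.68/10) = 3.698, G_2 = 10^(−3.61/10) = 0.4355
Friis cascade:
  F = 2.415 + (3.698 − 1)/38.02 = 2.486
NF = 10 log₁₀(2.486) = 3.96 dB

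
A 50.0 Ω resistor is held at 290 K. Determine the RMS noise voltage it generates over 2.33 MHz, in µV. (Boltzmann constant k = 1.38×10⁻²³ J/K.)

1.37 µV

V_n = √(4kTRB)
4kTRB = 4 × 1.38×10⁻²³ × 290 × 5.00×10¹ × 2.33×10⁶ = 1.86×10⁻¹² V²
V_n = √(1.86×10⁻¹²) = 1.37×10⁻⁶ V = 1.37 µV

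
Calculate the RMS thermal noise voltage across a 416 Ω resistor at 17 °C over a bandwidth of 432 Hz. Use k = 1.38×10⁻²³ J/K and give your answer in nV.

T = 17 °C + 273.15 = 290.15 K
V_n = √(4kTRB)
4kTRB = 4 × 1.38×10⁻²³ × 290.15 × 4.16×10² × 4.32×10² = 2.88×10⁻¹⁵ V²
V_n = √(2.88×10⁻¹⁵) = 5.36×10⁻⁸ V = 53.6 nV

53.6 nV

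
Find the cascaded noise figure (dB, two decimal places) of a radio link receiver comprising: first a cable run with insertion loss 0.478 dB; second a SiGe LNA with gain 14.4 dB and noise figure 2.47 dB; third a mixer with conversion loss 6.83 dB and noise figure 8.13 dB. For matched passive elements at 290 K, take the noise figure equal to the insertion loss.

Convert to linear (a loss of L dB is a gain of −L dB): F_i = 10^(NF_i/10), G_i = 10^(G_i,dB/10)
  Stage 1: F_1 = 10^(0.478/10) = 1.116, G_1 = 10^(−0.478/10) = 0.8958
  Stage 2: F_2 = 10^(2.47/10) = 1.766, G_2 = 10^(14.4/10) = 27.54
  Stage 3: F_3 = 10^(8.13/10) = 6.501, G_3 = 10^(−6.83/10) = 0.2075
Friis cascade:
  F = 1.116 + (1.766 − 1)/0.8958 + (6.501 − 1)/24.67 = 2.194
NF = 10 log₁₀(2.194) = 3.41 dB

3.41 dB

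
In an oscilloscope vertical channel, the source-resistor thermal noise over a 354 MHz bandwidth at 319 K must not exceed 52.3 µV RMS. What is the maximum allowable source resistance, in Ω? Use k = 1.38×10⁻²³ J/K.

Johnson–Nyquist: V_n = √(4kTRB) ⇒ R = V_n² / (4kTB)
4kTB = 4 × 1.38×10⁻²³ × 319 × 3.54×10⁸ = 6.23×10⁻¹²
R = (5.23×10⁻⁵)² / 6.23×10⁻¹² = 4.39×10² Ω = 439 Ω

439 Ω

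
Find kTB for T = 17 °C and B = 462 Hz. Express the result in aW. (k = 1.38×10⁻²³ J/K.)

T = 17 °C + 273.15 = 290.15 K
P_n = kTB = 1.38×10⁻²³ × 290.15 × 4.62×10² = 1.85×10⁻¹⁸ W = 1.85 aW

1.85 aW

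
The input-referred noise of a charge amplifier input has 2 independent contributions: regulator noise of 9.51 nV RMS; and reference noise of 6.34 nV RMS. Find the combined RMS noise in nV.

Uncorrelated sources add in power (mean-square): V_tot = √(ΣV_i²)
V_tot = √[(9.51×10⁻⁹)² + (6.34×10⁻⁹)²] = 1.14×10⁻⁸ V = 11.4 nV

11.4 nV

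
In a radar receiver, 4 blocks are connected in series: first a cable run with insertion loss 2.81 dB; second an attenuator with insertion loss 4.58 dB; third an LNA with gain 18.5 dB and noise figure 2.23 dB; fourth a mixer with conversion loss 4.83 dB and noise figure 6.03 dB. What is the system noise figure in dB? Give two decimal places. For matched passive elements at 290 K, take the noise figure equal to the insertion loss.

9.73 dB

Convert to linear (a loss of L dB is a gain of −L dB): F_i = 10^(NF_i/10), G_i = 10^(G_i,dB/10)
  Stage 1: F_1 = 10^(2.81/10) = 1.910, G_1 = 10^(−2.81/10) = 0.5236
  Stage 2: F_2 = 10^(4.58/10) = 2.871, G_2 = 10^(−4.58/10) = 0.3483
  Stage 3: F_3 = 10^(2.23/10) = 1.671, G_3 = 10^(18.5/10) = 70.79
  Stage 4: F_4 = 10^(6.03/10) = 4.009, G_4 = 10^(−4.83/10) = 0.3289
Friis cascade:
  F = 1.910 + (2.871 − 1)/0.5236 + (1.671 − 1)/0.1824 + (4.009 − 1)/12.91 = 9.395
NF = 10 log₁₀(9.395) = 9.73 dB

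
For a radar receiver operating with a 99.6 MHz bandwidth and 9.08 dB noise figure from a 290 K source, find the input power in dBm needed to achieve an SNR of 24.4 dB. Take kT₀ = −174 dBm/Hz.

Sensitivity = −174 + 10 log₁₀(B) + NF + SNR_min
= −174 + 79.98 + 9.08 + 24.4
= −60.54 dBm → −60.5 dBm

−60.5 dBm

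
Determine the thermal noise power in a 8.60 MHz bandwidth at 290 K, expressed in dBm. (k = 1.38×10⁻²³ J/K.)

P_n = kTB = 1.38×10⁻²³ × 290 × 8.60×10⁶ = 3.44×10⁻¹⁴ W
In dBm: 10 log₁₀(3.44×10⁻¹⁴ / 10⁻³) = −104.6 dBm

−104.6 dBm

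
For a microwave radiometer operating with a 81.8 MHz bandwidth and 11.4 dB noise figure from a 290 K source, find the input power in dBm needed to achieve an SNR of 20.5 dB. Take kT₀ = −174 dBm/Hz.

Sensitivity = −174 + 10 log₁₀(B) + NF + SNR_min
= −174 + 79.13 + 11.4 + 20.5
= −62.97 dBm → −63.0 dBm

−63.0 dBm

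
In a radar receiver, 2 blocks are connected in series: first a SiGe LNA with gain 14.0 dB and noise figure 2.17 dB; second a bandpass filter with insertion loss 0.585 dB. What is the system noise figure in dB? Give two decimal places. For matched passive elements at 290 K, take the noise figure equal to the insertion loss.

2.19 dB

Convert to linear (a loss of L dB is a gain of −L dB): F_i = 10^(NF_i/10), G_i = 10^(G_i,dB/10)
  Stage 1: F_1 = 10^(2.17/10) = 1.648, G_1 = 10^(14.0/10) = 25.12
  Stage 2: F_2 = 10^(0.585/10) = 1.144, G_2 = 10^(−0.585/10) = 0.8740
Friis cascade:
  F = 1.648 + (1.144 − 1)/25.12 = 1.654
NF = 10 log₁₀(1.654) = 2.19 dB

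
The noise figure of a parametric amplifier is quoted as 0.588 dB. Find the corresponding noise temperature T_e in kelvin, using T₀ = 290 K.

F = 10^(0.588/10) = 1.14499
T_e = (F − 1)·T₀ = (1.14499 − 1) × 290 = 42.0 K

42.0 K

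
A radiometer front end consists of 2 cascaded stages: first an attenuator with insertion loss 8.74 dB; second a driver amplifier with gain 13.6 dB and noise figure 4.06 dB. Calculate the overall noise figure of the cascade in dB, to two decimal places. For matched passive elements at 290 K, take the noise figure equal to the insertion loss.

12.80 dB

Convert to linear (a loss of L dB is a gain of −L dB): F_i = 10^(NF_i/10), G_i = 10^(G_i,dB/10)
  Stage 1: F_1 = 10^(8.74/10) = 7.482, G_1 = 10^(−8.74/10) = 0.1337
  Stage 2: F_2 = 10^(4.06/10) = 2.547, G_2 = 10^(13.6/10) = 22.91
Friis cascade:
  F = 7.482 + (2.547 − 1)/0.1337 = 19.05
NF = 10 log₁₀(19.05) = 12.80 dB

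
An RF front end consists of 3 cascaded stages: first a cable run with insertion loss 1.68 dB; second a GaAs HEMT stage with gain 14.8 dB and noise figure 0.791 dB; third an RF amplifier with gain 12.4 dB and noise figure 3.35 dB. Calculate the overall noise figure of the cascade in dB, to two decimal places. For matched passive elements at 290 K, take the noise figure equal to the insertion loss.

2.61 dB

Convert to linear (a loss of L dB is a gain of −L dB): F_i = 10^(NF_i/10), G_i = 10^(G_i,dB/10)
  Stage 1: F_1 = 10^(1.68/10) = 1.472, G_1 = 10^(−1.68/10) = 0.6792
  Stage 2: F_2 = 10^(0.791/10) = 1.200, G_2 = 10^(14.8/10) = 30.20
  Stage 3: F_3 = 10^(3.35/10) = 2.163, G_3 = 10^(12.4/10) = 17.38
Friis cascade:
  F = 1.472 + (1.200 − 1)/0.6792 + (2.163 − 1)/20.51 = 1.823
NF = 10 log₁₀(1.823) = 2.61 dB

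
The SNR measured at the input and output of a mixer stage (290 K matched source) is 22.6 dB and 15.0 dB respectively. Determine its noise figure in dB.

NF (dB) = SNR_in(dB) − SNR_out(dB) when the source is at T₀
NF = 22.6 − 15.0 = 7.6 dB

7.6 dB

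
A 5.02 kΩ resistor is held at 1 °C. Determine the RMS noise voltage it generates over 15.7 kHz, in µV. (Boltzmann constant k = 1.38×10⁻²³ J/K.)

T = 1 °C + 273.15 = 274.15 K
V_n = √(4kTRB)
4kTRB = 4 × 1.38×10⁻²³ × 274.15 × 5.02×10³ × 1.57×10⁴ = 1.19×10⁻¹² V²
V_n = √(1.19×10⁻¹²) = 1.09×10⁻⁶ V = 1.09 µV

1.09 µV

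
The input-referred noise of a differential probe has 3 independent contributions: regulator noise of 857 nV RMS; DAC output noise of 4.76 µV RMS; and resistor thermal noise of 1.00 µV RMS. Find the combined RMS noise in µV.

4.94 µV

Uncorrelated sources add in power (mean-square): V_tot = √(ΣV_i²)
V_tot = √[(8.57×10⁻⁷)² + (4.76×10⁻⁶)² + (1.00×10⁻⁶)²] = 4.94×10⁻⁶ V = 4.94 µV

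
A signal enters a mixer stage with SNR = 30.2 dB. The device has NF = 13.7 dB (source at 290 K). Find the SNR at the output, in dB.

By definition F = SNR_in/SNR_out, so in dB: SNR_out = SNR_in − NF
SNR_out = 30.2 − 13.7 = 16.5 dB

16.5 dB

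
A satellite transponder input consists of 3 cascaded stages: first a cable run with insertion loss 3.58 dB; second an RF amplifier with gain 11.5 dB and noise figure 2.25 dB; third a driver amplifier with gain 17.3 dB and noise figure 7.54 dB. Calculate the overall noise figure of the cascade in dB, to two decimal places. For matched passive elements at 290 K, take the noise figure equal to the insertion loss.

Convert to linear (a loss of L dB is a gain of −L dB): F_i = 10^(NF_i/10), G_i = 10^(G_i,dB/10)
  Stage 1: F_1 = 10^(3.58/10) = 2.280, G_1 = 10^(−3.58/10) = 0.4385
  Stage 2: F_2 = 10^(2.25/10) = 1.679, G_2 = 10^(11.5/10) = 14.13
  Stage 3: F_3 = 10^(7.54/10) = 5.675, G_3 = 10^(17.3/10) = 53.70
Friis cascade:
  F = 2.280 + (1.679 − 1)/0.4385 + (5.675 − 1)/6.194 = 4.583
NF = 10 log₁₀(4.583) = 6.61 dB

6.61 dB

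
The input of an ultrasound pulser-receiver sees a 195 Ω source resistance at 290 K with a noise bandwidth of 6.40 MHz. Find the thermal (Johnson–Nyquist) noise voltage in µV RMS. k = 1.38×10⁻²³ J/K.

V_n = √(4kTRB)
4kTRB = 4 × 1.38×10⁻²³ × 290 × 1.95×10² × 6.40×10⁶ = 2.00×10⁻¹¹ V²
V_n = √(2.00×10⁻¹¹) = 4.47×10⁻⁶ V = 4.47 µV

4.47 µV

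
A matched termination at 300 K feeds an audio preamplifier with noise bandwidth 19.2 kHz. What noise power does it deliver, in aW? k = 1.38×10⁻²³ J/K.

P_n = kTB = 1.38×10⁻²³ × 300 × 1.92×10⁴ = 7.95×10⁻¹⁷ W = 79.5 aW

79.5 aW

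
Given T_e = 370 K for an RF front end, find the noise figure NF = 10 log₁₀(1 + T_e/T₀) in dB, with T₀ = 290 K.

3.57 dB

F = 1 + T_e/T₀ = 1 + 370/290 = 2.27586
NF = 10 log₁₀(2.27586) = 3.57 dB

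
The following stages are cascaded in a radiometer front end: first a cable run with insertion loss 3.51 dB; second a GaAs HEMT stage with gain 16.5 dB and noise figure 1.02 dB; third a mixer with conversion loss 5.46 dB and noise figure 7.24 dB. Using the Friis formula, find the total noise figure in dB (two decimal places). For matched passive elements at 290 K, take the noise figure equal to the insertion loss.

Convert to linear (a loss of L dB is a gain of −L dB): F_i = 10^(NF_i/10), G_i = 10^(G_i,dB/10)
  Stage 1: F_1 = 10^(3.51/10) = 2.244, G_1 = 10^(−3.51/10) = 0.4457
  Stage 2: F_2 = 10^(1.02/10) = 1.265, G_2 = 10^(16.5/10) = 44.67
  Stage 3: F_3 = 10^(7.24/10) = 5.297, G_3 = 10^(−5.46/10) = 0.2844
Friis cascade:
  F = 2.244 + (1.265 − 1)/0.4457 + (5.297 − 1)/19.91 = 3.054
NF = 10 log₁₀(3.054) = 4.85 dB

4.85 dB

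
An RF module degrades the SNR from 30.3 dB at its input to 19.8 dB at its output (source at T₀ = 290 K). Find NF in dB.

10.5 dB

NF (dB) = SNR_in(dB) − SNR_out(dB) when the source is at T₀
NF = 30.3 − 19.8 = 10.5 dB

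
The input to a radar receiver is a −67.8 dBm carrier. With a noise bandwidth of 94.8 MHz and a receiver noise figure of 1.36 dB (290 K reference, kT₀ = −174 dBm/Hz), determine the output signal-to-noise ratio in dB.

Noise floor: N = −174 + 10 log₁₀(B) + NF
10 log₁₀(9.48×10⁷) = 79.77 dB
N = −174 + 79.77 + 1.36 = −92.87 dBm
SNR = P_sig − N = −67.8 − (−92.87) = 25.07 dB → 25.1 dB

25.1 dB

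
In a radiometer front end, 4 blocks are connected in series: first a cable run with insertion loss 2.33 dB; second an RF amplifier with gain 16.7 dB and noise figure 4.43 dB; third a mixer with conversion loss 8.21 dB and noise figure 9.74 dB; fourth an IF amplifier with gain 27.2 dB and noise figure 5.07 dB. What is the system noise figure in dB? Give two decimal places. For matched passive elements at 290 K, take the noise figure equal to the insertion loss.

Convert to linear (a loss of L dB is a gain of −L dB): F_i = 10^(NF_i/10), G_i = 10^(G_i,dB/10)
  Stage 1: F_1 = 10^(2.33/10) = 1.710, G_1 = 10^(−2.33/10) = 0.5848
  Stage 2: F_2 = 10^(4.43/10) = 2.773, G_2 = 10^(16.7/10) = 46.77
  Stage 3: F_3 = 10^(9.74/10) = 9.419, G_3 = 10^(−8.21/10) = 0.1510
  Stage 4: F_4 = 10^(5.07/10) = 3.214, G_4 = 10^(27.2/10) = 524.8
Friis cascade:
  F = 1.710 + (2.773 − 1)/0.5848 + (9.419 − 1)/27.35 + (3.214 − 1)/4.130 = 5.586
NF = 10 log₁₀(5.586) = 7.47 dB

7.47 dB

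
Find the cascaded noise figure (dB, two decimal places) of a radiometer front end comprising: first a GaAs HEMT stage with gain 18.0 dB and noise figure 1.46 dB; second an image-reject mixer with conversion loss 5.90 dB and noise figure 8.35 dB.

1.74 dB

Convert to linear (a loss of L dB is a gain of −L dB): F_i = 10^(NF_i/10), G_i = 10^(G_i,dB/10)
  Stage 1: F_1 = 10^(1.46/10) = 1.400, G_1 = 10^(18.0/10) = 63.10
  Stage 2: F_2 = 10^(8.35/10) = 6.839, G_2 = 10^(−5.90/10) = 0.2570
Friis cascade:
  F = 1.400 + (6.839 − 1)/63.10 = 1.492
NF = 10 log₁₀(1.492) = 1.74 dB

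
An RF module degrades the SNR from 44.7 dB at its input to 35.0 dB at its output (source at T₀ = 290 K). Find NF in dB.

9.7 dB

NF (dB) = SNR_in(dB) − SNR_out(dB) when the source is at T₀
NF = 44.7 − 35.0 = 9.7 dB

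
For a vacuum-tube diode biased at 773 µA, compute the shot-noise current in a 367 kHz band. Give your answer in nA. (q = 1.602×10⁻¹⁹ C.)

9.53 nA

I_n = √(2qI·B)
2qI·B = 2 × 1.602×10⁻¹⁹ × 7.73×10⁻⁴ × 3.67×10⁵ = 9.09×10⁻¹⁷ A²
I_n = √(9.09×10⁻¹⁷) = 9.53×10⁻⁹ A = 9.53 nA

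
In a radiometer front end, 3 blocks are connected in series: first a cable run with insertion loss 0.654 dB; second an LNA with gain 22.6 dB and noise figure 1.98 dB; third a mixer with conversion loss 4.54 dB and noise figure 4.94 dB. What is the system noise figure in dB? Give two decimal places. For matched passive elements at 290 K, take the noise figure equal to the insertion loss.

2.67 dB

Convert to linear (a loss of L dB is a gain of −L dB): F_i = 10^(NF_i/10), G_i = 10^(G_i,dB/10)
  Stage 1: F_1 = 10^(0.654/10) = 1.163, G_1 = 10^(−0.654/10) = 0.8602
  Stage 2: F_2 = 10^(1.98/10) = 1.578, G_2 = 10^(22.6/10) = 182.0
  Stage 3: F_3 = 10^(4.94/10) = 3.119, G_3 = 10^(−4.54/10) = 0.3516
Friis cascade:
  F = 1.163 + (1.578 − 1)/0.8602 + (3.119 − 1)/156.5 = 1.848
NF = 10 log₁₀(1.848) = 2.67 dB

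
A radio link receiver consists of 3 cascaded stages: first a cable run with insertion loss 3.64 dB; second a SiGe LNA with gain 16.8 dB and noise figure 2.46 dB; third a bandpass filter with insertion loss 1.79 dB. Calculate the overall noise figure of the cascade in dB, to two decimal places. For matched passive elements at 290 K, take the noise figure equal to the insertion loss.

Convert to linear (a loss of L dB is a gain of −L dB): F_i = 10^(NF_i/10), G_i = 10^(G_i,dB/10)
  Stage 1: F_1 = 10^(3.64/10) = 2.312, G_1 = 10^(−3.64/10) = 0.4325
  Stage 2: F_2 = 10^(2.46/10) = 1.762, G_2 = 10^(16.8/10) = 47.86
  Stage 3: F_3 = 10^(1.79/10) = 1.510, G_3 = 10^(−1.79/10) = 0.6622
Friis cascade:
  F = 2.312 + (1.762 − 1)/0.4325 + (1.510 − 1)/20.70 = 4.098
NF = 10 log₁₀(4.098) = 6.13 dB

6.13 dB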